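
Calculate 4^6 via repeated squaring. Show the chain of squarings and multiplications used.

Computing 4^6 by squaring (build up from 4^1; each line after the first costs one multiplication):

4^1 = 4
4^2 = (4^1)^2 = 4^2 = 16
4^3 = 4 * 4^2 = 4 * 16 = 64
4^6 = (4^3)^2 = 64^2 = 4096

Result: 4096
Multiplications needed: 3 (3 lines after 4^1)

4^6 = 4096. Using exponentiation by squaring, this requires 3 multiplications. The key idea: if the exponent is even, square the half-power; if odd, multiply by the base once.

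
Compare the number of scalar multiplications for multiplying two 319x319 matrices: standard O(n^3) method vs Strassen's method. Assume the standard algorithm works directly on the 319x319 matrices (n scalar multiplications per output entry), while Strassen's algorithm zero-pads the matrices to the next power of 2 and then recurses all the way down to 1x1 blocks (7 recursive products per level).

Matrix multiplication for 319x319 matrices:

Strassen's algorithm requires power-of-2 dimensions. Pad 319x319 to 512x512 (next power of 2).

Standard algorithm: 319^3 = 32461759 multiplications
Strassen's algorithm: 7^(log2(512)) = 7^9 = 40353607 multiplications
Difference: 32461759 - 40353607 = -7891848 (Strassen uses MORE here due to padding overhead — for small or just-over-power-of-2 n, padding can outweigh the per-level savings)

Standard: 32461759 multiplications (319^3). Strassen: 40353607 multiplications (7^9, after padding to 512x512). Strassen reduces 8 recursive multiplications to 7 at each level.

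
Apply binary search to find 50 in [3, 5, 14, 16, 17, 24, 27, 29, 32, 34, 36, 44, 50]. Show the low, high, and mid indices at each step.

Binary search for 50 in [3, 5, 14, 16, 17, 24, 27, 29, 32, 34, 36, 44, 50]:

lo=0, hi=12, mid=6, arr[mid]=27 -> 27 < 50, search right half
lo=7, hi=12, mid=9, arr[mid]=34 -> 34 < 50, search right half
lo=10, hi=12, mid=11, arr[mid]=44 -> 44 < 50, search right half
lo=12, hi=12, mid=12, arr[mid]=50 -> Found target at index 12!

Binary search finds 50 at index 12 after 4 comparisons. The search repeatedly halves the search space by comparing with the middle element.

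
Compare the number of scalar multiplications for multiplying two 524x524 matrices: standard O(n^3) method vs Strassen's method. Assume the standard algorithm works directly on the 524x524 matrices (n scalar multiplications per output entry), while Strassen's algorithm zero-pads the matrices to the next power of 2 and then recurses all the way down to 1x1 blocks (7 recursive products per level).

Matrix multiplication for 524x524 matrices:

Strassen's algorithm requires power-of-2 dimensions. Pad 524x524 to 1024x1024 (next power of 2).

Standard algorithm: 524^3 = 143877824 multiplications
Strassen's algorithm: 7^(log2(1024)) = 7^10 = 282475249 multiplications
Difference: 143877824 - 282475249 = -138597425 (Strassen uses MORE here due to padding overhead — for small or just-over-power-of-2 n, padding can outweigh the per-level savings)

Standard: 143877824 multiplications (524^3). Strassen: 282475249 multiplications (7^10, after padding to 1024x1024). Strassen reduces 8 recursive multiplications to 7 at each level.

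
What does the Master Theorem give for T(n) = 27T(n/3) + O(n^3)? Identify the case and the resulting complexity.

Master Theorem for T(n) = 27T(n/3) + O(n^3):

a = 27, b = 3, c = 3
log_b(a) = log_3(27) = 3.0000

Case 2: c = 3 = log_3(27) = 3.0000
T(n) = O(n^3 log n) = O(n^3 log n)

For T(n) = 27T(n/3) + O(n^3): log_3(27) = 3.0000. This is Case 2 of the Master Theorem (c = log_b(a), equal work at all levels), giving O(n^3 log n).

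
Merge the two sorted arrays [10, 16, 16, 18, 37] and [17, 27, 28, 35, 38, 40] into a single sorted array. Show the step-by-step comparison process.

Merging process:

Compare 10 vs 17: take 10 from left. Merged: [10]
Compare 16 vs 17: take 16 from left. Merged: [10, 16]
Compare 16 vs 17: take 16 from left. Merged: [10, 16, 16]
Compare 18 vs 17: take 17 from right. Merged: [10, 16, 16, 17]
Compare 18 vs 27: take 18 from left. Merged: [10, 16, 16, 17, 18]
Compare 37 vs 27: take 27 from right. Merged: [10, 16, 16, 17, 18, 27]
Compare 37 vs 28: take 28 from right. Merged: [10, 16, 16, 17, 18, 27, 28]
Compare 37 vs 35: take 35 from right. Merged: [10, 16, 16, 17, 18, 27, 28, 35]
Compare 37 vs 38: take 37 from left. Merged: [10, 16, 16, 17, 18, 27, 28, 35, 37]
Append remaining from right: [38, 40]. Merged: [10, 16, 16, 17, 18, 27, 28, 35, 37, 38, 40]

Final merged array: [10, 16, 16, 17, 18, 27, 28, 35, 37, 38, 40]
Total comparisons: 9

The merged array is [10, 16, 16, 17, 18, 27, 28, 35, 37, 38, 40], requiring 9 comparisons. The merge step runs in O(n) time where n is the total number of elements.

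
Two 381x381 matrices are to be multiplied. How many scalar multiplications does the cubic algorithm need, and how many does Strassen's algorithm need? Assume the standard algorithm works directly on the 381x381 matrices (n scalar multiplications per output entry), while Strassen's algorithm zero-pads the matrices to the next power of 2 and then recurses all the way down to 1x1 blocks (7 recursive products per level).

Matrix multiplication for 381x381 matrices:

Strassen's algorithm requires power-of-2 dimensions. Pad 381x381 to 512x512 (next power of 2).

Standard algorithm: 381^3 = 55306341 multiplications
Strassen's algorithm: 7^(log2(512)) = 7^9 = 40353607 multiplications
Savings: 55306341 - 40353607 = 14952734 multiplications

Standard: 55306341 multiplications (381^3). Strassen: 40353607 multiplications (7^9, after padding to 512x512). Strassen reduces 8 recursive multiplications to 7 at each level.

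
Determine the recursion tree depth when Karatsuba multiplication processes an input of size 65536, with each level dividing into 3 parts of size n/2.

For divide and conquer with division factor 2:

Problem sizes at each level:
Level 0: 65536
Level 1: 32768
Level 2: 16384
Level 3: 8192
Level 4: 4096
Level 5: 2048
Level 6: 1024
Level 7: 512
Level 8: 256
Level 9: 128
Level 10: 64
Level 11: 32
Level 12: 16
Level 13: 8
Level 14: 4
Level 15: 2
Level 16: 1

The root is level 0 and the size-1 base case is level 16 (the tree spans levels 0 through 16, i.e. 17 levels counting the root), so the depth is the number of divisions: log_2(65536) = 16

The recursion tree depth is log_2(65536) = 16. At each level, the problem size is divided by 2, so it takes 16 divisions to reduce to a base case of size 1. The algorithm makes 3 recursive calls at each level.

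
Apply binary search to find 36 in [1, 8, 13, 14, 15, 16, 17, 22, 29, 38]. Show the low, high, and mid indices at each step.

Binary search for 36 in [1, 8, 13, 14, 15, 16, 17, 22, 29, 38]:

lo=0, hi=9, mid=4, arr[mid]=15 -> 15 < 36, search right half
lo=5, hi=9, mid=7, arr[mid]=22 -> 22 < 36, search right half
lo=8, hi=9, mid=8, arr[mid]=29 -> 29 < 36, search right half
lo=9, hi=9, mid=9, arr[mid]=38 -> 38 > 36, search left half
lo=9 > hi=8, target 36 not found

Binary search determines that 36 is not in the array after 4 comparisons. The search space was exhausted without finding the target.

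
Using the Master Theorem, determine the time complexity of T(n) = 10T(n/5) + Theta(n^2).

Master Theorem for T(n) = 10T(n/5) + O(n^2):

a = 10, b = 5, c = 2
log_b(a) = log_5(10) = 1.4307

Case 3: c = 2 > log_5(10) = 1.4307
T(n) = O(n^2) = O(n^2)

For T(n) = 10T(n/5) + O(n^2): log_5(10) = 1.4307. This is Case 3 of the Master Theorem (c > log_b(a), work dominated by root), giving O(n^2).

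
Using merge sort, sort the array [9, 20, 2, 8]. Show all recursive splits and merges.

Merge sort trace:

Split: [9, 20, 2, 8] -> [9, 20] and [2, 8]
  Split: [9, 20] -> [9] and [20]
  Merge: [9] + [20] -> [9, 20]
  Split: [2, 8] -> [2] and [8]
  Merge: [2] + [8] -> [2, 8]
Merge: [9, 20] + [2, 8] -> [2, 8, 9, 20]

Final sorted array: [2, 8, 9, 20]

The merge sort proceeds by recursively splitting the array and merging sorted halves.
After all merges, the sorted array is [2, 8, 9, 20].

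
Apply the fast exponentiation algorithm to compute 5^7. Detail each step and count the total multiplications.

Computing 5^7 by squaring (build up from 5^1; each line after the first costs one multiplication):

5^1 = 5
5^2 = (5^1)^2 = 5^2 = 25
5^3 = 5 * 5^2 = 5 * 25 = 125
5^6 = (5^3)^2 = 125^2 = 15625
5^7 = 5 * 5^6 = 5 * 15625 = 78125

Result: 78125
Multiplications needed: 4 (4 lines after 5^1)

5^7 = 78125. Using exponentiation by squaring, this requires 4 multiplications. The key idea: if the exponent is even, square the half-power; if odd, multiply by the base once.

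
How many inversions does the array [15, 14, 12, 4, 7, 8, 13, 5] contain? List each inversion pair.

Finding inversions in [15, 14, 12, 4, 7, 8, 13, 5]:

(0, 1): arr[0]=15 > arr[1]=14
(0, 2): arr[0]=15 > arr[2]=12
(0, 3): arr[0]=15 > arr[3]=4
(0, 4): arr[0]=15 > arr[4]=7
(0, 5): arr[0]=15 > arr[5]=8
(0, 6): arr[0]=15 > arr[6]=13
(0, 7): arr[0]=15 > arr[7]=5
(1, 2): arr[1]=14 > arr[2]=12
(1, 3): arr[1]=14 > arr[3]=4
(1, 4): arr[1]=14 > arr[4]=7
(1, 5): arr[1]=14 > arr[5]=8
(1, 6): arr[1]=14 > arr[6]=13
(1, 7): arr[1]=14 > arr[7]=5
(2, 3): arr[2]=12 > arr[3]=4
(2, 4): arr[2]=12 > arr[4]=7
(2, 5): arr[2]=12 > arr[5]=8
(2, 7): arr[2]=12 > arr[7]=5
(4, 7): arr[4]=7 > arr[7]=5
(5, 7): arr[5]=8 > arr[7]=5
(6, 7): arr[6]=13 > arr[7]=5

Total inversions: 20

The array has 20 inversion(s): (0,1), (0,2), (0,3), (0,4), (0,5), (0,6), (0,7), (1,2), (1,3), (1,4), (1,5), (1,6), (1,7), (2,3), (2,4), (2,5), (2,7), (4,7), (5,7), (6,7). Each pair (i,j) satisfies i < j and arr[i] > arr[j].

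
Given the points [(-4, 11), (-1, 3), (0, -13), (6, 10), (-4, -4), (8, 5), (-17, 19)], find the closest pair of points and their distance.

Computing all pairwise distances among 7 points:

d((-4, 11), (-1, 3)) = 8.544
d((-4, 11), (0, -13)) = 24.3311
d((-4, 11), (6, 10)) = 10.0499
d((-4, 11), (-4, -4)) = 15.0
d((-4, 11), (8, 5)) = 13.4164
d((-4, 11), (-17, 19)) = 15.2643
d((-1, 3), (0, -13)) = 16.0312
d((-1, 3), (6, 10)) = 9.8995
d((-1, 3), (-4, -4)) = 7.6158
d((-1, 3), (8, 5)) = 9.2195
d((-1, 3), (-17, 19)) = 22.6274
d((0, -13), (6, 10)) = 23.7697
d((0, -13), (-4, -4)) = 9.8489
d((0, -13), (8, 5)) = 19.6977
d((0, -13), (-17, 19)) = 36.2353
d((6, 10), (-4, -4)) = 17.2047
d((6, 10), (8, 5)) = 5.3852 <-- minimum
d((6, 10), (-17, 19)) = 24.6982
d((-4, -4), (8, 5)) = 15.0
d((-4, -4), (-17, 19)) = 26.4197
d((8, 5), (-17, 19)) = 28.6531

Closest pair: (6, 10) and (8, 5) with distance 5.3852

The closest pair is (6, 10) and (8, 5) with Euclidean distance 5.3852. For 7 points, brute-force pairwise comparison is shown above. For large n, the divide-and-conquer algorithm (sort by x, recurse on halves, check the dividing strip) achieves O(n log n).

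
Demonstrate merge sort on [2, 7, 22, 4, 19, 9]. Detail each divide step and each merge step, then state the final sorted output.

Merge sort trace:

Split: [2, 7, 22, 4, 19, 9] -> [2, 7, 22] and [4, 19, 9]
  Split: [2, 7, 22] -> [2] and [7, 22]
    Split: [7, 22] -> [7] and [22]
    Merge: [7] + [22] -> [7, 22]
  Merge: [2] + [7, 22] -> [2, 7, 22]
  Split: [4, 19, 9] -> [4] and [19, 9]
    Split: [19, 9] -> [19] and [9]
    Merge: [19] + [9] -> [9, 19]
  Merge: [4] + [9, 19] -> [4, 9, 19]
Merge: [2, 7, 22] + [4, 9, 19] -> [2, 4, 7, 9, 19, 22]

Final sorted array: [2, 4, 7, 9, 19, 22]

The merge sort proceeds by recursively splitting the array and merging sorted halves.
After all merges, the sorted array is [2, 4, 7, 9, 19, 22].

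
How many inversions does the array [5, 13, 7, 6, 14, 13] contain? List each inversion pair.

Finding inversions in [5, 13, 7, 6, 14, 13]:

(1, 2): arr[1]=13 > arr[2]=7
(1, 3): arr[1]=13 > arr[3]=6
(2, 3): arr[2]=7 > arr[3]=6
(4, 5): arr[4]=14 > arr[5]=13

Total inversions: 4

The array has 4 inversion(s): (1,2), (1,3), (2,3), (4,5). Each pair (i,j) satisfies i < j and arr[i] > arr[j].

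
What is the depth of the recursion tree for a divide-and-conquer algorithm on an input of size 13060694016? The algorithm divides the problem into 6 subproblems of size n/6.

For divide and conquer with division factor 6:

Problem sizes at each level:
Level 0: 13060694016
Level 1: 2176782336
Level 2: 362797056
Level 3: 60466176
Level 4: 10077696
Level 5: 1679616
Level 6: 279936
Level 7: 46656
Level 8: 7776
Level 9: 1296
Level 10: 216
Level 11: 36
Level 12: 6
Level 13: 1

The root is level 0 and the size-1 base case is level 13 (the tree spans levels 0 through 13, i.e. 14 levels counting the root), so the depth is the number of divisions: log_6(13060694016) = 13

The recursion tree depth is log_6(13060694016) = 13. At each level, the problem size is divided by 6, so it takes 13 divisions to reduce to a base case of size 1. The algorithm makes 6 recursive calls at each level.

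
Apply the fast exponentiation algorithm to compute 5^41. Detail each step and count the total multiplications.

Computing 5^41 by squaring (build up from 5^1; each line after the first costs one multiplication):

5^1 = 5
5^2 = (5^1)^2 = 5^2 = 25
5^4 = (5^2)^2 = 25^2 = 625
5^5 = 5 * 5^4 = 5 * 625 = 3125
5^10 = (5^5)^2 = 3125^2 = 9765625
5^20 = (5^10)^2 = 9765625^2 = 95367431640625
5^40 = (5^20)^2 = 95367431640625^2 = 9094947017729282379150390625
5^41 = 5 * 5^40 = 5 * 9094947017729282379150390625 = 45474735088646411895751953125

Result: 45474735088646411895751953125
Multiplications needed: 7 (7 lines after 5^1)

5^41 = 45474735088646411895751953125. Using exponentiation by squaring, this requires 7 multiplications. The key idea: if the exponent is even, square the half-power; if odd, multiply by the base once.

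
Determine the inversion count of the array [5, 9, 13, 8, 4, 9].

Finding inversions in [5, 9, 13, 8, 4, 9]:

(0, 4): arr[0]=5 > arr[4]=4
(1, 3): arr[1]=9 > arr[3]=8
(1, 4): arr[1]=9 > arr[4]=4
(2, 3): arr[2]=13 > arr[3]=8
(2, 4): arr[2]=13 > arr[4]=4
(2, 5): arr[2]=13 > arr[5]=9
(3, 4): arr[3]=8 > arr[4]=4

Total inversions: 7

The array has 7 inversion(s): (0,4), (1,3), (1,4), (2,3), (2,4), (2,5), (3,4). Each pair (i,j) satisfies i < j and arr[i] > arr[j].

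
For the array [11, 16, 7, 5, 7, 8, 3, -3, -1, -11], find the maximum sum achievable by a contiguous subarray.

Using Kadane's algorithm on [11, 16, 7, 5, 7, 8, 3, -3, -1, -11]:

Scanning through the array:
Position 1 (value 16): max_ending_here = 27, max_so_far = 27
Position 2 (value 7): max_ending_here = 34, max_so_far = 34
Position 3 (value 5): max_ending_here = 39, max_so_far = 39
Position 4 (value 7): max_ending_here = 46, max_so_far = 46
Position 5 (value 8): max_ending_here = 54, max_so_far = 54
Position 6 (value 3): max_ending_here = 57, max_so_far = 57
Position 7 (value -3): max_ending_here = 54, max_so_far = 57
Position 8 (value -1): max_ending_here = 53, max_so_far = 57
Position 9 (value -11): max_ending_here = 42, max_so_far = 57

Maximum subarray: [11, 16, 7, 5, 7, 8, 3]
Maximum sum: 57

The maximum subarray is [11, 16, 7, 5, 7, 8, 3] with sum 57. This subarray runs from index 0 to index 6.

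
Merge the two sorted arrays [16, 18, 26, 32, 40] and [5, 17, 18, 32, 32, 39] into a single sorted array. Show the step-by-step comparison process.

Merging process:

Compare 16 vs 5: take 5 from right. Merged: [5]
Compare 16 vs 17: take 16 from left. Merged: [5, 16]
Compare 18 vs 17: take 17 from right. Merged: [5, 16, 17]
Compare 18 vs 18: take 18 from left. Merged: [5, 16, 17, 18]
Compare 26 vs 18: take 18 from right. Merged: [5, 16, 17, 18, 18]
Compare 26 vs 32: take 26 from left. Merged: [5, 16, 17, 18, 18, 26]
Compare 32 vs 32: take 32 from left. Merged: [5, 16, 17, 18, 18, 26, 32]
Compare 40 vs 32: take 32 from right. Merged: [5, 16, 17, 18, 18, 26, 32, 32]
Compare 40 vs 32: take 32 from right. Merged: [5, 16, 17, 18, 18, 26, 32, 32, 32]
Compare 40 vs 39: take 39 from right. Merged: [5, 16, 17, 18, 18, 26, 32, 32, 32, 39]
Append remaining from left: [40]. Merged: [5, 16, 17, 18, 18, 26, 32, 32, 32, 39, 40]

Final merged array: [5, 16, 17, 18, 18, 26, 32, 32, 32, 39, 40]
Total comparisons: 10

The merged array is [5, 16, 17, 18, 18, 26, 32, 32, 32, 39, 40], requiring 10 comparisons. The merge step runs in O(n) time where n is the total number of elements.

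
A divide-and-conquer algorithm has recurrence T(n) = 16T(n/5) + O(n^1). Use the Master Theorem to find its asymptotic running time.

Master Theorem for T(n) = 16T(n/5) + O(n^1):

a = 16, b = 5, c = 1
log_b(a) = log_5(16) = 1.7227

Case 1: c = 1 < log_5(16) = 1.7227
T(n) = O(n^(log_5 16))

For T(n) = 16T(n/5) + O(n^1): log_5(16) = 1.7227. This is Case 1 of the Master Theorem (c < log_b(a), work dominated by leaves), giving O(n^(log_5 16)).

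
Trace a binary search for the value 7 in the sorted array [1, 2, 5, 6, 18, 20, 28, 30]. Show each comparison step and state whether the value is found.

Binary search for 7 in [1, 2, 5, 6, 18, 20, 28, 30]:

lo=0, hi=7, mid=3, arr[mid]=6 -> 6 < 7, search right half
lo=4, hi=7, mid=5, arr[mid]=20 -> 20 > 7, search left half
lo=4, hi=4, mid=4, arr[mid]=18 -> 18 > 7, search left half
lo=4 > hi=3, target 7 not found

Binary search determines that 7 is not in the array after 3 comparisons. The search space was exhausted without finding the target.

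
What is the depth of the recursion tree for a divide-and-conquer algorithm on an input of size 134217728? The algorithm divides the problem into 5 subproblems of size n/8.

For divide and conquer with division factor 8:

Problem sizes at each level:
Level 0: 134217728
Level 1: 16777216
Level 2: 2097152
Level 3: 262144
Level 4: 32768
Level 5: 4096
Level 6: 512
Level 7: 64
Level 8: 8
Level 9: 1

The root is level 0 and the size-1 base case is level 9 (the tree spans levels 0 through 9, i.e. 10 levels counting the root), so the depth is the number of divisions: log_8(134217728) = 9

The recursion tree depth is log_8(134217728) = 9. At each level, the problem size is divided by 8, so it takes 9 divisions to reduce to a base case of size 1. The algorithm makes 5 recursive calls at each level.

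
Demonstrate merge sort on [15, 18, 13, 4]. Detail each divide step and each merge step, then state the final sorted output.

Merge sort trace:

Split: [15, 18, 13, 4] -> [15, 18] and [13, 4]
  Split: [15, 18] -> [15] and [18]
  Merge: [15] + [18] -> [15, 18]
  Split: [13, 4] -> [13] and [4]
  Merge: [13] + [4] -> [4, 13]
Merge: [15, 18] + [4, 13] -> [4, 13, 15, 18]

Final sorted array: [4, 13, 15, 18]

The merge sort proceeds by recursively splitting the array and merging sorted halves.
After all merges, the sorted array is [4, 13, 15, 18].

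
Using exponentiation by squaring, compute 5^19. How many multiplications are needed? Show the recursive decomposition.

Computing 5^19 by squaring (build up from 5^1; each line after the first costs one multiplication):

5^1 = 5
5^2 = (5^1)^2 = 5^2 = 25
5^4 = (5^2)^2 = 25^2 = 625
5^8 = (5^4)^2 = 625^2 = 390625
5^9 = 5 * 5^8 = 5 * 390625 = 1953125
5^18 = (5^9)^2 = 1953125^2 = 3814697265625
5^19 = 5 * 5^18 = 5 * 3814697265625 = 19073486328125

Result: 19073486328125
Multiplications needed: 6 (6 lines after 5^1)

5^19 = 19073486328125. Using exponentiation by squaring, this requires 6 multiplications. The key idea: if the exponent is even, square the half-power; if odd, multiply by the base once.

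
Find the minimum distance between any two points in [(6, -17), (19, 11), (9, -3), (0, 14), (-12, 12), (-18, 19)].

Computing all pairwise distances among 6 points:

d((6, -17), (19, 11)) = 30.8707
d((6, -17), (9, -3)) = 14.3178
d((6, -17), (0, 14)) = 31.5753
d((6, -17), (-12, 12)) = 34.1321
d((6, -17), (-18, 19)) = 43.2666
d((19, 11), (9, -3)) = 17.2047
d((19, 11), (0, 14)) = 19.2354
d((19, 11), (-12, 12)) = 31.0161
d((19, 11), (-18, 19)) = 37.855
d((9, -3), (0, 14)) = 19.2354
d((9, -3), (-12, 12)) = 25.807
d((9, -3), (-18, 19)) = 34.8281
d((0, 14), (-12, 12)) = 12.1655
d((0, 14), (-18, 19)) = 18.6815
d((-12, 12), (-18, 19)) = 9.2195 <-- minimum

Closest pair: (-12, 12) and (-18, 19) with distance 9.2195

The closest pair is (-12, 12) and (-18, 19) with Euclidean distance 9.2195. For 6 points, brute-force pairwise comparison is shown above. For large n, the divide-and-conquer algorithm (sort by x, recurse on halves, check the dividing strip) achieves O(n log n).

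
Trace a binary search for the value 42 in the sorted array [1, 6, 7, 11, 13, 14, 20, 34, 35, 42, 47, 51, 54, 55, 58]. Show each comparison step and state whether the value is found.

Binary search for 42 in [1, 6, 7, 11, 13, 14, 20, 34, 35, 42, 47, 51, 54, 55, 58]:

lo=0, hi=14, mid=7, arr[mid]=34 -> 34 < 42, search right half
lo=8, hi=14, mid=11, arr[mid]=51 -> 51 > 42, search left half
lo=8, hi=10, mid=9, arr[mid]=42 -> Found target at index 9!

Binary search finds 42 at index 9 after 3 comparisons. The search repeatedly halves the search space by comparing with the middle element.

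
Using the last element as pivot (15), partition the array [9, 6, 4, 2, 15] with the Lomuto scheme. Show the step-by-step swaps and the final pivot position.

Lomuto partition with pivot = 15:

Initial array: [9, 6, 4, 2, 15]

arr[0]=9 <= 15: swap with position 0, array becomes [9, 6, 4, 2, 15]
arr[1]=6 <= 15: swap with position 1, array becomes [9, 6, 4, 2, 15]
arr[2]=4 <= 15: swap with position 2, array becomes [9, 6, 4, 2, 15]
arr[3]=2 <= 15: swap with position 3, array becomes [9, 6, 4, 2, 15]

Place pivot at position 4: [9, 6, 4, 2, 15]
Pivot position: 4

After partitioning with pivot 15, the array becomes [9, 6, 4, 2, 15]. The pivot is placed at index 4. All elements to the left of the pivot are <= 15, and all elements to the right are > 15.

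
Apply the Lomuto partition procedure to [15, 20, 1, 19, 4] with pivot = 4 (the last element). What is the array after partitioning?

Lomuto partition with pivot = 4:

Initial array: [15, 20, 1, 19, 4]

arr[0]=15 > 4: no swap
arr[1]=20 > 4: no swap
arr[2]=1 <= 4: swap with position 0, array becomes [1, 20, 15, 19, 4]
arr[3]=19 > 4: no swap

Place pivot at position 1: [1, 4, 15, 19, 20]
Pivot position: 1

After partitioning with pivot 4, the array becomes [1, 4, 15, 19, 20]. The pivot is placed at index 1. All elements to the left of the pivot are <= 4, and all elements to the right are > 4.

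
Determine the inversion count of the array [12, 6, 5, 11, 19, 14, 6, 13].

Finding inversions in [12, 6, 5, 11, 19, 14, 6, 13]:

(0, 1): arr[0]=12 > arr[1]=6
(0, 2): arr[0]=12 > arr[2]=5
(0, 3): arr[0]=12 > arr[3]=11
(0, 6): arr[0]=12 > arr[6]=6
(1, 2): arr[1]=6 > arr[2]=5
(3, 6): arr[3]=11 > arr[6]=6
(4, 5): arr[4]=19 > arr[5]=14
(4, 6): arr[4]=19 > arr[6]=6
(4, 7): arr[4]=19 > arr[7]=13
(5, 6): arr[5]=14 > arr[6]=6
(5, 7): arr[5]=14 > arr[7]=13

Total inversions: 11

The array has 11 inversion(s): (0,1), (0,2), (0,3), (0,6), (1,2), (3,6), (4,5), (4,6), (4,7), (5,6), (5,7). Each pair (i,j) satisfies i < j and arr[i] > arr[j].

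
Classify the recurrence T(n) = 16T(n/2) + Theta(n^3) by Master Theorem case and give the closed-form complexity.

Master Theorem for T(n) = 16T(n/2) + O(n^3):

a = 16, b = 2, c = 3
log_b(a) = log_2(16) = 4.0000

Case 1: c = 3 < log_2(16) = 4.0000
T(n) = O(n^(log_2 16)) = O(n^4)

For T(n) = 16T(n/2) + O(n^3): log_2(16) = 4.0000. This is Case 1 of the Master Theorem (c < log_b(a), work dominated by leaves), giving O(n^4).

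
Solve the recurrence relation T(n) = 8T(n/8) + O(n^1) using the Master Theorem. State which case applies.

Master Theorem for T(n) = 8T(n/8) + O(n^1):

a = 8, b = 8, c = 1
log_b(a) = log_8(8) = 1.0000

Case 2: c = 1 = log_8(8) = 1.0000
T(n) = O(n^1 log n) = O(n log n)

For T(n) = 8T(n/8) + O(n^1): log_8(8) = 1.0000. This is Case 2 of the Master Theorem (c = log_b(a), equal work at all levels), giving O(n log n).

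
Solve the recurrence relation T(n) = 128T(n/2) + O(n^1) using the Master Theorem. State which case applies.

Master Theorem for T(n) = 128T(n/2) + O(n^1):

a = 128, b = 2, c = 1
log_b(a) = log_2(128) = 7.0000

Case 1: c = 1 < log_2(128) = 7.0000
T(n) = O(n^(log_2 128)) = O(n^7)

For T(n) = 128T(n/2) + O(n^1): log_2(128) = 7.0000. This is Case 1 of the Master Theorem (c < log_b(a), work dominated by leaves), giving O(n^7).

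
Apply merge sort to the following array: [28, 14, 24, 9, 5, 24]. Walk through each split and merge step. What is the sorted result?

Merge sort trace:

Split: [28, 14, 24, 9, 5, 24] -> [28, 14, 24] and [9, 5, 24]
  Split: [28, 14, 24] -> [28] and [14, 24]
    Split: [14, 24] -> [14] and [24]
    Merge: [14] + [24] -> [14, 24]
  Merge: [28] + [14, 24] -> [14, 24, 28]
  Split: [9, 5, 24] -> [9] and [5, 24]
    Split: [5, 24] -> [5] and [24]
    Merge: [5] + [24] -> [5, 24]
  Merge: [9] + [5, 24] -> [5, 9, 24]
Merge: [14, 24, 28] + [5, 9, 24] -> [5, 9, 14, 24, 24, 28]

Final sorted array: [5, 9, 14, 24, 24, 28]

The merge sort proceeds by recursively splitting the array and merging sorted halves.
After all merges, the sorted array is [5, 9, 14, 24, 24, 28].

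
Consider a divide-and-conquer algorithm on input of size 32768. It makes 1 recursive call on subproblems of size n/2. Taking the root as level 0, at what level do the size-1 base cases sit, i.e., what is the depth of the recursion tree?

For divide and conquer with division factor 2:

Problem sizes at each level:
Level 0: 32768
Level 1: 16384
Level 2: 8192
Level 3: 4096
Level 4: 2048
Level 5: 1024
Level 6: 512
Level 7: 256
Level 8: 128
Level 9: 64
Level 10: 32
Level 11: 16
Level 12: 8
Level 13: 4
Level 14: 2
Level 15: 1

The root is level 0 and the size-1 base case is level 15 (the tree spans levels 0 through 15, i.e. 16 levels counting the root), so the depth is the number of divisions: log_2(32768) = 15

The recursion tree depth is log_2(32768) = 15. At each level, the problem size is divided by 2, so it takes 15 divisions to reduce to a base case of size 1. The algorithm makes 1 recursive call at each level.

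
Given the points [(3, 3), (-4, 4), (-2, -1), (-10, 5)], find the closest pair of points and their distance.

Computing all pairwise distances among 4 points:

d((3, 3), (-4, 4)) = 7.0711
d((3, 3), (-2, -1)) = 6.4031
d((3, 3), (-10, 5)) = 13.1529
d((-4, 4), (-2, -1)) = 5.3852 <-- minimum
d((-4, 4), (-10, 5)) = 6.0828
d((-2, -1), (-10, 5)) = 10.0

Closest pair: (-4, 4) and (-2, -1) with distance 5.3852

The closest pair is (-4, 4) and (-2, -1) with Euclidean distance 5.3852. For 4 points, brute-force pairwise comparison is shown above. For large n, the divide-and-conquer algorithm (sort by x, recurse on halves, check the dividing strip) achieves O(n log n).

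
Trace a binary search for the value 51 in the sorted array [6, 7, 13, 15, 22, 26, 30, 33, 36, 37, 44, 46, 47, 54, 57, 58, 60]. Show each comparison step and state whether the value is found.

Binary search for 51 in [6, 7, 13, 15, 22, 26, 30, 33, 36, 37, 44, 46, 47, 54, 57, 58, 60]:

lo=0, hi=16, mid=8, arr[mid]=36 -> 36 < 51, search right half
lo=9, hi=16, mid=12, arr[mid]=47 -> 47 < 51, search right half
lo=13, hi=16, mid=14, arr[mid]=57 -> 57 > 51, search left half
lo=13, hi=13, mid=13, arr[mid]=54 -> 54 > 51, search left half
lo=13 > hi=12, target 51 not found

Binary search determines that 51 is not in the array after 4 comparisons. The search space was exhausted without finding the target.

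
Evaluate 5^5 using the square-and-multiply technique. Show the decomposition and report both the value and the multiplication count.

Computing 5^5 by squaring (build up from 5^1; each line after the first costs one multiplication):

5^1 = 5
5^2 = (5^1)^2 = 5^2 = 25
5^4 = (5^2)^2 = 25^2 = 625
5^5 = 5 * 5^4 = 5 * 625 = 3125

Result: 3125
Multiplications needed: 3 (3 lines after 5^1)

5^5 = 3125. Using exponentiation by squaring, this requires 3 multiplications. The key idea: if the exponent is even, square the half-power; if odd, multiply by the base once.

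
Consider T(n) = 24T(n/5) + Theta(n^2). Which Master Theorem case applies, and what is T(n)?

Master Theorem for T(n) = 24T(n/5) + O(n^2):

a = 24, b = 5, c = 2
log_b(a) = log_5(24) = 1.9746

Case 3: c = 2 > log_5(24) = 1.9746
T(n) = O(n^2) = O(n^2)

For T(n) = 24T(n/5) + O(n^2): log_5(24) = 1.9746. This is Case 3 of the Master Theorem (c > log_b(a), work dominated by root), giving O(n^2).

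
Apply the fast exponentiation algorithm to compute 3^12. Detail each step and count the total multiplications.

Computing 3^12 by squaring (build up from 3^1; each line after the first costs one multiplication):

3^1 = 3
3^2 = (3^1)^2 = 3^2 = 9
3^3 = 3 * 3^2 = 3 * 9 = 27
3^6 = (3^3)^2 = 27^2 = 729
3^12 = (3^6)^2 = 729^2 = 531441

Result: 531441
Multiplications needed: 4 (4 lines after 3^1)

3^12 = 531441. Using exponentiation by squaring, this requires 4 multiplications. The key idea: if the exponent is even, square the half-power; if odd, multiply by the base once.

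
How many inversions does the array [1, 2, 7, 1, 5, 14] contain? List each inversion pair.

Finding inversions in [1, 2, 7, 1, 5, 14]:

(1, 3): arr[1]=2 > arr[3]=1
(2, 3): arr[2]=7 > arr[3]=1
(2, 4): arr[2]=7 > arr[4]=5

Total inversions: 3

The array has 3 inversion(s): (1,3), (2,3), (2,4). Each pair (i,j) satisfies i < j and arr[i] > arr[j].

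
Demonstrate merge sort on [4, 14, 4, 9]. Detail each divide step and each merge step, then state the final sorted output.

Merge sort trace:

Split: [4, 14, 4, 9] -> [4, 14] and [4, 9]
  Split: [4, 14] -> [4] and [14]
  Merge: [4] + [14] -> [4, 14]
  Split: [4, 9] -> [4] and [9]
  Merge: [4] + [9] -> [4, 9]
Merge: [4, 14] + [4, 9] -> [4, 4, 9, 14]

Final sorted array: [4, 4, 9, 14]

The merge sort proceeds by recursively splitting the array and merging sorted halves.
After all merges, the sorted array is [4, 4, 9, 14].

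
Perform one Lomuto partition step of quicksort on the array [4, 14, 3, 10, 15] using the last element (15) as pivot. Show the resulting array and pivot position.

Lomuto partition with pivot = 15:

Initial array: [4, 14, 3, 10, 15]

arr[0]=4 <= 15: swap with position 0, array becomes [4, 14, 3, 10, 15]
arr[1]=14 <= 15: swap with position 1, array becomes [4, 14, 3, 10, 15]
arr[2]=3 <= 15: swap with position 2, array becomes [4, 14, 3, 10, 15]
arr[3]=10 <= 15: swap with position 3, array becomes [4, 14, 3, 10, 15]

Place pivot at position 4: [4, 14, 3, 10, 15]
Pivot position: 4

After partitioning with pivot 15, the array becomes [4, 14, 3, 10, 15]. The pivot is placed at index 4. All elements to the left of the pivot are <= 15, and all elements to the right are > 15.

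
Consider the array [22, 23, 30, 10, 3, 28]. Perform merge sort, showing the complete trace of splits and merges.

Merge sort trace:

Split: [22, 23, 30, 10, 3, 28] -> [22, 23, 30] and [10, 3, 28]
  Split: [22, 23, 30] -> [22] and [23, 30]
    Split: [23, 30] -> [23] and [30]
    Merge: [23] + [30] -> [23, 30]
  Merge: [22] + [23, 30] -> [22, 23, 30]
  Split: [10, 3, 28] -> [10] and [3, 28]
    Split: [3, 28] -> [3] and [28]
    Merge: [3] + [28] -> [3, 28]
  Merge: [10] + [3, 28] -> [3, 10, 28]
Merge: [22, 23, 30] + [3, 10, 28] -> [3, 10, 22, 23, 28, 30]

Final sorted array: [3, 10, 22, 23, 28, 30]

The merge sort proceeds by recursively splitting the array and merging sorted halves.
After all merges, the sorted array is [3, 10, 22, 23, 28, 30].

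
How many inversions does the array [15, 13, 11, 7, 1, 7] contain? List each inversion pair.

Finding inversions in [15, 13, 11, 7, 1, 7]:

(0, 1): arr[0]=15 > arr[1]=13
(0, 2): arr[0]=15 > arr[2]=11
(0, 3): arr[0]=15 > arr[3]=7
(0, 4): arr[0]=15 > arr[4]=1
(0, 5): arr[0]=15 > arr[5]=7
(1, 2): arr[1]=13 > arr[2]=11
(1, 3): arr[1]=13 > arr[3]=7
(1, 4): arr[1]=13 > arr[4]=1
(1, 5): arr[1]=13 > arr[5]=7
(2, 3): arr[2]=11 > arr[3]=7
(2, 4): arr[2]=11 > arr[4]=1
(2, 5): arr[2]=11 > arr[5]=7
(3, 4): arr[3]=7 > arr[4]=1

Total inversions: 13

The array has 13 inversion(s): (0,1), (0,2), (0,3), (0,4), (0,5), (1,2), (1,3), (1,4), (1,5), (2,3), (2,4), (2,5), (3,4). Each pair (i,j) satisfies i < j and arr[i] > arr[j].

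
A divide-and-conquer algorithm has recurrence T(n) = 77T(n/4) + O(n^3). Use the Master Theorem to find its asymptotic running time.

Master Theorem for T(n) = 77T(n/4) + O(n^3):

a = 77, b = 4, c = 3
log_b(a) = log_4(77) = 3.1334

Case 1: c = 3 < log_4(77) = 3.1334
T(n) = O(n^(log_4 77))

For T(n) = 77T(n/4) + O(n^3): log_4(77) = 3.1334. This is Case 1 of the Master Theorem (c < log_b(a), work dominated by leaves), giving O(n^(log_4 77)).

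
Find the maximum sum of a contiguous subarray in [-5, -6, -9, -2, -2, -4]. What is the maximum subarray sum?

Using Kadane's algorithm on [-5, -6, -9, -2, -2, -4]:

Scanning through the array:
Position 1 (value -6): max_ending_here = -6, max_so_far = -5
Position 2 (value -9): max_ending_here = -9, max_so_far = -5
Position 3 (value -2): max_ending_here = -2, max_so_far = -2
Position 4 (value -2): max_ending_here = -2, max_so_far = -2
Position 5 (value -4): max_ending_here = -4, max_so_far = -2

Maximum subarray: [-2]
Maximum sum: -2

The maximum subarray is [-2] with sum -2. This subarray runs from index 3 to index 3.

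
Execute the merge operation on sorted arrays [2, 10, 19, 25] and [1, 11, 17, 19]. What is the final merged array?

Merging process:

Compare 2 vs 1: take 1 from right. Merged: [1]
Compare 2 vs 11: take 2 from left. Merged: [1, 2]
Compare 10 vs 11: take 10 from left. Merged: [1, 2, 10]
Compare 19 vs 11: take 11 from right. Merged: [1, 2, 10, 11]
Compare 19 vs 17: take 17 from right. Merged: [1, 2, 10, 11, 17]
Compare 19 vs 19: take 19 from left. Merged: [1, 2, 10, 11, 17, 19]
Compare 25 vs 19: take 19 from right. Merged: [1, 2, 10, 11, 17, 19, 19]
Append remaining from left: [25]. Merged: [1, 2, 10, 11, 17, 19, 19, 25]

Final merged array: [1, 2, 10, 11, 17, 19, 19, 25]
Total comparisons: 7

The merged array is [1, 2, 10, 11, 17, 19, 19, 25], requiring 7 comparisons. The merge step runs in O(n) time where n is the total number of elements.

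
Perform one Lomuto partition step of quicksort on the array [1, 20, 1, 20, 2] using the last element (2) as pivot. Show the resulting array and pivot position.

Lomuto partition with pivot = 2:

Initial array: [1, 20, 1, 20, 2]

arr[0]=1 <= 2: swap with position 0, array becomes [1, 20, 1, 20, 2]
arr[1]=20 > 2: no swap
arr[2]=1 <= 2: swap with position 1, array becomes [1, 1, 20, 20, 2]
arr[3]=20 > 2: no swap

Place pivot at position 2: [1, 1, 2, 20, 20]
Pivot position: 2

After partitioning with pivot 2, the array becomes [1, 1, 2, 20, 20]. The pivot is placed at index 2. All elements to the left of the pivot are <= 2, and all elements to the right are > 2.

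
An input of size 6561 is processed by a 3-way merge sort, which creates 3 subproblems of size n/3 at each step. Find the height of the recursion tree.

For divide and conquer with division factor 3:

Problem sizes at each level:
Level 0: 6561
Level 1: 2187
Level 2: 729
Level 3: 243
Level 4: 81
Level 5: 27
Level 6: 9
Level 7: 3
Level 8: 1

The root is level 0 and the size-1 base case is level 8 (the tree spans levels 0 through 8, i.e. 9 levels counting the root), so the depth is the number of divisions: log_3(6561) = 8

The recursion tree depth is log_3(6561) = 8. At each level, the problem size is divided by 3, so it takes 8 divisions to reduce to a base case of size 1. The algorithm makes 3 recursive calls at each level.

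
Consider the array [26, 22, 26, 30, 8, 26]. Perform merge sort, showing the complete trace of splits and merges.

Merge sort trace:

Split: [26, 22, 26, 30, 8, 26] -> [26, 22, 26] and [30, 8, 26]
  Split: [26, 22, 26] -> [26] and [22, 26]
    Split: [22, 26] -> [22] and [26]
    Merge: [22] + [26] -> [22, 26]
  Merge: [26] + [22, 26] -> [22, 26, 26]
  Split: [30, 8, 26] -> [30] and [8, 26]
    Split: [8, 26] -> [8] and [26]
    Merge: [8] + [26] -> [8, 26]
  Merge: [30] + [8, 26] -> [8, 26, 30]
Merge: [22, 26, 26] + [8, 26, 30] -> [8, 22, 26, 26, 26, 30]

Final sorted array: [8, 22, 26, 26, 26, 30]

The merge sort proceeds by recursively splitting the array and merging sorted halves.
After all merges, the sorted array is [8, 22, 26, 26, 26, 30].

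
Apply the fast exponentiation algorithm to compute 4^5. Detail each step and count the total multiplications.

Computing 4^5 by squaring (build up from 4^1; each line after the first costs one multiplication):

4^1 = 4
4^2 = (4^1)^2 = 4^2 = 16
4^4 = (4^2)^2 = 16^2 = 256
4^5 = 4 * 4^4 = 4 * 256 = 1024

Result: 1024
Multiplications needed: 3 (3 lines after 4^1)

4^5 = 1024. Using exponentiation by squaring, this requires 3 multiplications. The key idea: if the exponent is even, square the half-power; if odd, multiply by the base once.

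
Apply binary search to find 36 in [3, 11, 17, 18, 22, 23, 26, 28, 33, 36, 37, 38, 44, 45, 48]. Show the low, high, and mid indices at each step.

Binary search for 36 in [3, 11, 17, 18, 22, 23, 26, 28, 33, 36, 37, 38, 44, 45, 48]:

lo=0, hi=14, mid=7, arr[mid]=28 -> 28 < 36, search right half
lo=8, hi=14, mid=11, arr[mid]=38 -> 38 > 36, search left half
lo=8, hi=10, mid=9, arr[mid]=36 -> Found target at index 9!

Binary search finds 36 at index 9 after 3 comparisons. The search repeatedly halves the search space by comparing with the middle element.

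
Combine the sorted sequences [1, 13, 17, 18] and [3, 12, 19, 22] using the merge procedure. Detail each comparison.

Merging process:

Compare 1 vs 3: take 1 from left. Merged: [1]
Compare 13 vs 3: take 3 from right. Merged: [1, 3]
Compare 13 vs 12: take 12 from right. Merged: [1, 3, 12]
Compare 13 vs 19: take 13 from left. Merged: [1, 3, 12, 13]
Compare 17 vs 19: take 17 from left. Merged: [1, 3, 12, 13, 17]
Compare 18 vs 19: take 18 from left. Merged: [1, 3, 12, 13, 17, 18]
Append remaining from right: [19, 22]. Merged: [1, 3, 12, 13, 17, 18, 19, 22]

Final merged array: [1, 3, 12, 13, 17, 18, 19, 22]
Total comparisons: 6

The merged array is [1, 3, 12, 13, 17, 18, 19, 22], requiring 6 comparisons. The merge step runs in O(n) time where n is the total number of elements.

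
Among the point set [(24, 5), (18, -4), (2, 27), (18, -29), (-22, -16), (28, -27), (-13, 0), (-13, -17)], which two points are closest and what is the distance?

Computing all pairwise distances among 8 points:

d((24, 5), (18, -4)) = 10.8167
d((24, 5), (2, 27)) = 31.1127
d((24, 5), (18, -29)) = 34.5254
d((24, 5), (-22, -16)) = 50.5668
d((24, 5), (28, -27)) = 32.249
d((24, 5), (-13, 0)) = 37.3363
d((24, 5), (-13, -17)) = 43.0465
d((18, -4), (2, 27)) = 34.8855
d((18, -4), (18, -29)) = 25.0
d((18, -4), (-22, -16)) = 41.7612
d((18, -4), (28, -27)) = 25.0799
d((18, -4), (-13, 0)) = 31.257
d((18, -4), (-13, -17)) = 33.6155
d((2, 27), (18, -29)) = 58.2409
d((2, 27), (-22, -16)) = 49.2443
d((2, 27), (28, -27)) = 59.9333
d((2, 27), (-13, 0)) = 30.8869
d((2, 27), (-13, -17)) = 46.4866
d((18, -29), (-22, -16)) = 42.0595
d((18, -29), (28, -27)) = 10.198
d((18, -29), (-13, 0)) = 42.45
d((18, -29), (-13, -17)) = 33.2415
d((-22, -16), (28, -27)) = 51.1957
d((-22, -16), (-13, 0)) = 18.3576
d((-22, -16), (-13, -17)) = 9.0554 <-- minimum
d((28, -27), (-13, 0)) = 49.0918
d((28, -27), (-13, -17)) = 42.2019
d((-13, 0), (-13, -17)) = 17.0

Closest pair: (-22, -16) and (-13, -17) with distance 9.0554

The closest pair is (-22, -16) and (-13, -17) with Euclidean distance 9.0554. For 8 points, brute-force pairwise comparison is shown above. For large n, the divide-and-conquer algorithm (sort by x, recurse on halves, check the dividing strip) achieves O(n log n).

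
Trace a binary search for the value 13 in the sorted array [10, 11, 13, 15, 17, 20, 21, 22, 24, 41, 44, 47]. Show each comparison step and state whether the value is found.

Binary search for 13 in [10, 11, 13, 15, 17, 20, 21, 22, 24, 41, 44, 47]:

lo=0, hi=11, mid=5, arr[mid]=20 -> 20 > 13, search left half
lo=0, hi=4, mid=2, arr[mid]=13 -> Found target at index 2!

Binary search finds 13 at index 2 after 2 comparisons. The search repeatedly halves the search space by comparing with the middle element.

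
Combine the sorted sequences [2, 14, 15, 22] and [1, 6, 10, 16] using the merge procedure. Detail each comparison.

Merging process:

Compare 2 vs 1: take 1 from right. Merged: [1]
Compare 2 vs 6: take 2 from left. Merged: [1, 2]
Compare 14 vs 6: take 6 from right. Merged: [1, 2, 6]
Compare 14 vs 10: take 10 from right. Merged: [1, 2, 6, 10]
Compare 14 vs 16: take 14 from left. Merged: [1, 2, 6, 10, 14]
Compare 15 vs 16: take 15 from left. Merged: [1, 2, 6, 10, 14, 15]
Compare 22 vs 16: take 16 from right. Merged: [1, 2, 6, 10, 14, 15, 16]
Append remaining from left: [22]. Merged: [1, 2, 6, 10, 14, 15, 16, 22]

Final merged array: [1, 2, 6, 10, 14, 15, 16, 22]
Total comparisons: 7

The merged array is [1, 2, 6, 10, 14, 15, 16, 22], requiring 7 comparisons. The merge step runs in O(n) time where n is the total number of elements.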